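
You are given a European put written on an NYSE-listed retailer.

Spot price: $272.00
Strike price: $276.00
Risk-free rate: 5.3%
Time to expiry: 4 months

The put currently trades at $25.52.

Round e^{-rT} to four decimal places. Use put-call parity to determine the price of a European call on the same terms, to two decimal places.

$26.35

e^(−rT) = e^(−0.053·0.3333) = 0.9825
Put-call parity: C − P = S − K·e^(−rT) = 272 − 276·0.9825 = 272 − 271.1700 = 0.8300
C = P + (C − P) = 25.52 + (0.8300) = 26.3500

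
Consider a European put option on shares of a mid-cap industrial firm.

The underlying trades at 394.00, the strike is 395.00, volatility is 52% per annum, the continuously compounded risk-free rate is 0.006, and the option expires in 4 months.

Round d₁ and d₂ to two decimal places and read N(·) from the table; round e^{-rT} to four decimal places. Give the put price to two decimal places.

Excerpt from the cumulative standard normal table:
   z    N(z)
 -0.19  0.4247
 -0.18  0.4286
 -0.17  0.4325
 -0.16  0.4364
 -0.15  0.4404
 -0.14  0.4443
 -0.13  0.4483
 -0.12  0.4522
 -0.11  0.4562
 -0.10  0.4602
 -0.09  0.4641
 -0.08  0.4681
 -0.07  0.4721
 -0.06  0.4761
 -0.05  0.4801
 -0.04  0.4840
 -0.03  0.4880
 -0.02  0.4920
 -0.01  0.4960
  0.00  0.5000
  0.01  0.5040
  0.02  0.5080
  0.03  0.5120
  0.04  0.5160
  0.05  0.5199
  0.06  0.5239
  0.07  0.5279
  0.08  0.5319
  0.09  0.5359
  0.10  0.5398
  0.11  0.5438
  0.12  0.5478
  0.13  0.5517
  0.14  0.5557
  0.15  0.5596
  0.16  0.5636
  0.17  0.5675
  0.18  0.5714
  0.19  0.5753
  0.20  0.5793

T = 0.3333;  σ√T = 0.3002
d₁ = [ln(394/395) + (0.006 + 0.52²/2)·0.3333] / 0.3002 = [-0.0025 + 0.0471] / 0.3002 = 0.1483 → 0.15
d₂ = d₁ − σ√T = 0.1483 − 0.3002 = -0.1519 → -0.15
e^(−rT) = e^(−0.006·0.3333) = 0.9980
N(−d₂) = N(0.15) = 0.5596;  N(−d₁) = N(-0.15) = 0.4404
P = 395·0.9980·0.5596 − 394·0.4404 = 220.5999 − 173.5176 = 47.0823

47.08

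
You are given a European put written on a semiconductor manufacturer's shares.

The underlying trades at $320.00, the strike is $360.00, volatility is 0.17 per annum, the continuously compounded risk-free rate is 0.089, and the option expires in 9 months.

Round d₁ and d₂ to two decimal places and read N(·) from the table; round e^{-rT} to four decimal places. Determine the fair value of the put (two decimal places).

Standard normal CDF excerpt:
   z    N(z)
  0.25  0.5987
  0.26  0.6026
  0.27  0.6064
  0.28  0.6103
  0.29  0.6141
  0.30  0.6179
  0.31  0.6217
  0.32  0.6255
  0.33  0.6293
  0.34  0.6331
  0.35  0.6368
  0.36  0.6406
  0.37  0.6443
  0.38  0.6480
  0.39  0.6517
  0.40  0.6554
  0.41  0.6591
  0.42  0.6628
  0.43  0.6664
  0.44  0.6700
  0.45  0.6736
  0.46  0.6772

σ√T = 0.17 × 0.8660 = 0.1472
d₁ = [ln(320/360) + (0.089 + 0.17²/2)·0.75] / 0.1472 = [-0.1178 + 0.0776] / 0.1472 = -0.2730 → -0.27
d₂ = d₁ − σ√T = -0.2730 − 0.1472 = -0.4202 → -0.42
exp(−rT) = exp(−0.089·0.75) = 0.9354
N(−d₂) = N(0.42) = 0.6628;  N(−d₁) = N(0.27) = 0.6064
P = 360·0.9354·0.6628 − 320·0.6064 = 223.1939 − 194.0480 = 29.1459

$29.15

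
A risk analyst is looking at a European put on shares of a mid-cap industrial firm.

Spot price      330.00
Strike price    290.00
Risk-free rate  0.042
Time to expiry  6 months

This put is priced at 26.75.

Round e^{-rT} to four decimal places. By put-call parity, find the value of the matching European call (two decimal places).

e^(−rT) = e^(−0.042·0.5) = 0.9792
Put-call parity: C − P = S − K·e^(−rT) = 330 − 290·0.9792 = 330 − 283.9680 = 46.0320
C = P + (C − P) = 26.75 + (46.0320) = 72.7820

72.78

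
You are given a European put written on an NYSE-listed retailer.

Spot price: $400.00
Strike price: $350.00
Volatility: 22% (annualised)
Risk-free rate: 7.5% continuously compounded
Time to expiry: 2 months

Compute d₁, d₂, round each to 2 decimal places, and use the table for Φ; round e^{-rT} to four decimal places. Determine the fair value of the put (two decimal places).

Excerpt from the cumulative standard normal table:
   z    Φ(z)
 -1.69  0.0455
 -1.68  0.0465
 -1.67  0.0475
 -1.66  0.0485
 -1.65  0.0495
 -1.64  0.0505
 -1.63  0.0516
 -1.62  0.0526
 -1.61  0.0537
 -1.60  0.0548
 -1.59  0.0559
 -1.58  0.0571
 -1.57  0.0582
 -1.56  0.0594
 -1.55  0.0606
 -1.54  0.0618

$0.74

σ√T = 0.22 × 0.4082 = 0.0898
ln(S/K) + (r + σ²/2)T = ln(400/350) + (0.075 + 0.22²/2)·0.1667 = 0.1335 + 0.0165 = 0.1501
d₁ = 0.1501 / 0.0898 = 1.6708 which rounds to 1.67
d₂ = d₁ − σ√T = 1.6708 − 0.0898 = 1.5810 which rounds to 1.58
e^(−rT) = e^(−0.075·0.1667) = 0.9876
N(−d₂) = N(-1.58) = 0.0571;  N(−d₁) = N(-1.67) = 0.0475
P = 350·0.9876·0.0571 − 400·0.0475 = 19.7372 − 19.0000 = 0.7372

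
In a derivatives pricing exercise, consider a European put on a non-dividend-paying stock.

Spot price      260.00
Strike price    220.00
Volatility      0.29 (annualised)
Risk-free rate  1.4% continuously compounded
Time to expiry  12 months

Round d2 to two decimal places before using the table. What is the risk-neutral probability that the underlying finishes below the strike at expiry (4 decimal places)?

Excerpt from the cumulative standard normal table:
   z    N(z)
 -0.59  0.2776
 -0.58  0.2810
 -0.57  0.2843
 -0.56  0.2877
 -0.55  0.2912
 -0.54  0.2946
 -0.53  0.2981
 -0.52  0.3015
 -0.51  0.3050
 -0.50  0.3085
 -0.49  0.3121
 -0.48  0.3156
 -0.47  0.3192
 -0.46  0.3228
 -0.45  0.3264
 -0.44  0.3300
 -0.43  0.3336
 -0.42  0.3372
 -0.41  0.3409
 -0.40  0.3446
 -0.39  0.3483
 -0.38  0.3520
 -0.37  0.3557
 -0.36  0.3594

0.3156

σ√T = 0.29 × 1.0000 = 0.2900
ln(S/K) + (r + σ²/2)T = ln(260/220) + (0.014 + 0.29²/2)·1 = 0.1671 + 0.0560 = 0.2231
d₁ = 0.2231 / 0.2900 = 0.7693 ≈ 0.77
d₂ = d₁ − σ√T = 0.7693 − 0.2900 = 0.4793 ≈ 0.48
Pr(exercise) under Q = N(−d₂) = N(-0.48) = 0.3156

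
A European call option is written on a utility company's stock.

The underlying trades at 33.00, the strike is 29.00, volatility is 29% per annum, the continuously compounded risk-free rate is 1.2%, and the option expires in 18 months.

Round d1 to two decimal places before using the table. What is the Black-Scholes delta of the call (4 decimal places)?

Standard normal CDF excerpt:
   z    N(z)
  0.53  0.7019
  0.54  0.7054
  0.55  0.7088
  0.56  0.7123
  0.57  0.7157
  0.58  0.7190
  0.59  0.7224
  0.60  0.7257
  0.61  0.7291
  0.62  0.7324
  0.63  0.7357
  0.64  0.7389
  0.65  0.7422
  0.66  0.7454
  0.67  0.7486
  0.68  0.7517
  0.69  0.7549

T = 1.5;  σ√T = 0.3552
d₁ = [ln(33/29) + (0.012 + 0.29²/2)·1.5] / 0.3552 = [0.1292 + 0.0811] / 0.3552 = 0.5921 → 0.59
N(d₁) = N(0.59) = 0.7224
Δ_call = N(d₁) = 0.7224

0.7224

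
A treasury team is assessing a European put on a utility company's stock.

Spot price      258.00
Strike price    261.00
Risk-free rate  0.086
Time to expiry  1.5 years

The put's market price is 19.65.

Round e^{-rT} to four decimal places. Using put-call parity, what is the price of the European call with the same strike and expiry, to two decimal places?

e^(−rT) = e^(−0.086·1.5) = 0.8790
Put-call parity: C − P = S − K·e^(−rT) = 258 − 261·0.8790 = 258 − 229.4190 = 28.5810
C = P + (C − P) = 19.65 + (28.5810) = 48.2310

48.23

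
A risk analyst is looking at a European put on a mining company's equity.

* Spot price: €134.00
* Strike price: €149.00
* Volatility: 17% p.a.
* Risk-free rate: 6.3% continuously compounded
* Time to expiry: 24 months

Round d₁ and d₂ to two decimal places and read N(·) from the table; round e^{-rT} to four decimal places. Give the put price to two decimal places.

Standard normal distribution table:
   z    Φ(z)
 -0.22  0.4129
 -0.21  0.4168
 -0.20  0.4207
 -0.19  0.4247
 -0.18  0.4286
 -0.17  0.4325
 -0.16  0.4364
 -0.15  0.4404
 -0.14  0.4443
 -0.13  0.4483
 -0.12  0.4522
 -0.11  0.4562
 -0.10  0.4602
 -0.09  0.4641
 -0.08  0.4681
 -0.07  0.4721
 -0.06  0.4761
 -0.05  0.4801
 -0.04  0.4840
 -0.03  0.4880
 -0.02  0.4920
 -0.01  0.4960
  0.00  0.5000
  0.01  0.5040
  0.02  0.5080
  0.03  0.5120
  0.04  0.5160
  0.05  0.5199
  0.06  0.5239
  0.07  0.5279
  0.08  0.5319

€11.41

T = 2;  σ√T = 0.2404
ln(S/K) + (r + σ²/2)T = ln(134/149) + (0.063 + 0.17²/2)·2 = -0.1061 + 0.1549 = 0.0488
d₁ = 0.0488 / 0.2404 = 0.2030 which rounds to 0.20
d₂ = d₁ − σ√T = 0.2030 − 0.2404 = -0.0375 which rounds to -0.04
exp(−rT) = exp(−0.063·2) = 0.8816
N(−d₂) = N(0.04) = 0.5160;  N(−d₁) = N(-0.20) = 0.4207
P = 149·0.8816·0.5160 − 134·0.4207 = 67.7809 − 56.3738 = 11.4071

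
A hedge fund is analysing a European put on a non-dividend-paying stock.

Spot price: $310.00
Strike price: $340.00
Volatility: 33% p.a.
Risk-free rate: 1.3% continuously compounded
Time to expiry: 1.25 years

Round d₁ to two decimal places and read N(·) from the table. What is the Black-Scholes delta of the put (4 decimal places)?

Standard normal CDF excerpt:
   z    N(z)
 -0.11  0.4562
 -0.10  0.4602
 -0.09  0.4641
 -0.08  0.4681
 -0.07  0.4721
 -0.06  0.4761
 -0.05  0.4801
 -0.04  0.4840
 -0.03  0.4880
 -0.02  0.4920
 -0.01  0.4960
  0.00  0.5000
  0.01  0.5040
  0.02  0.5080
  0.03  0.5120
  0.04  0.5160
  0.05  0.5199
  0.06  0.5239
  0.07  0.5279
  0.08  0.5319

T = 1.25;  σ√T = 0.3690
d₁ = [ln(310/340) + (0.013 + 0.33²/2)·1.25] / 0.3690 = [-0.0924 + 0.0843] / 0.3690 = -0.0218 → -0.02
N(d₁) = N(-0.02) = 0.4920
Δ_put = N(d₁) − 1 = 0.4920 − 1 = -0.5080

-0.5080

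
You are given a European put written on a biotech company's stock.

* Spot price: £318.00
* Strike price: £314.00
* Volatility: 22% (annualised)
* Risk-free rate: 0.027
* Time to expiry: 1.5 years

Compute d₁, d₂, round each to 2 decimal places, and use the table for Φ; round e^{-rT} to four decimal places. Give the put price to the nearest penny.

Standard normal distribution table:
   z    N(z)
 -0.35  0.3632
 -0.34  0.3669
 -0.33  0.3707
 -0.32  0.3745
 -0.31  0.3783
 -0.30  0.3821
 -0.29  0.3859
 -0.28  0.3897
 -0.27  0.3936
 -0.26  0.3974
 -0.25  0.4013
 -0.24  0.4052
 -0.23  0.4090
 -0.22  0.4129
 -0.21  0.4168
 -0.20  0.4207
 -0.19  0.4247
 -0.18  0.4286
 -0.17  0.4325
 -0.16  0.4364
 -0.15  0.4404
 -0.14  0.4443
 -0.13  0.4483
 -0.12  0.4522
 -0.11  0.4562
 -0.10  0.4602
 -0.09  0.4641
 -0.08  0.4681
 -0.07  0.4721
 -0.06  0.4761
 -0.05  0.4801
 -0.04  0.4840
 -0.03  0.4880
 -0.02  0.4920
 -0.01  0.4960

σ√T = 0.22·√1.5 = 0.2694
d₁ = [ln(318/314) + (0.027 + ½·0.22²)·1.5] / (σ√T) = (0.0127 + 0.0768) / 0.2694 = 0.3320 which rounds to 0.33
d₂ = 0.3320 − 0.2694 = 0.0626 which rounds to 0.06
e^(−rT) = e^(−0.027·1.5) = 0.9603
P = 314·0.9603·N(-0.06) − 318·N(-0.33) = 314·0.9603·0.4761 − 318·0.3707 = 143.5604 − 117.8826 = 25.6778

£25.68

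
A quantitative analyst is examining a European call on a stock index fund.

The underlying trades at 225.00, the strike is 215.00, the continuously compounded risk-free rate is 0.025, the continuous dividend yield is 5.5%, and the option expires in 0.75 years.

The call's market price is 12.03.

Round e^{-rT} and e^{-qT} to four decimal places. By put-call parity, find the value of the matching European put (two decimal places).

7.12

exp(−qT) = exp(−0.055·0.75) = 0.9596;  exp(−rT) = exp(−0.025·0.75) = 0.9814
Put-call parity: C − P = S·e^(−qT) − K·e^(−rT) = 225·0.9596 − 215·0.9814 = 215.9100 − 211.0010 = 4.9090
P = C − (C − P) = 12.03 − (4.9090) = 7.1210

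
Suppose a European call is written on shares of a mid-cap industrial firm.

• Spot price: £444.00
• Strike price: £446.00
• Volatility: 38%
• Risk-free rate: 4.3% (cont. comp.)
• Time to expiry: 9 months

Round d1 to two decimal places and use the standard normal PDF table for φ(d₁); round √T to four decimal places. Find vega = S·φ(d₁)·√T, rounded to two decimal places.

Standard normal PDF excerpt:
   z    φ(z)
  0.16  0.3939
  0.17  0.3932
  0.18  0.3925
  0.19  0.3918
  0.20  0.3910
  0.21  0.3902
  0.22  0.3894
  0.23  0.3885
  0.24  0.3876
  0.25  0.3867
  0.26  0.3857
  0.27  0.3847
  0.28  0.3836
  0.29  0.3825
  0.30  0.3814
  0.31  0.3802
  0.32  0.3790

148.69

σ√T = 0.38·√0.75 = 0.3291
ln(S/K) + (r + σ²/2)T = ln(444/446) + (0.043 + 0.38²/2)·0.75 = -0.0045 + 0.0864 = 0.0819
d₁ = 0.0819 / 0.3291 = 0.2489 which rounds to 0.25
√T = √0.75 = 0.8660
φ(d₁) = φ(0.25) = 0.3867
vega = S·φ(d₁)·√T = 444·0.3867·0.8660 = 148.6877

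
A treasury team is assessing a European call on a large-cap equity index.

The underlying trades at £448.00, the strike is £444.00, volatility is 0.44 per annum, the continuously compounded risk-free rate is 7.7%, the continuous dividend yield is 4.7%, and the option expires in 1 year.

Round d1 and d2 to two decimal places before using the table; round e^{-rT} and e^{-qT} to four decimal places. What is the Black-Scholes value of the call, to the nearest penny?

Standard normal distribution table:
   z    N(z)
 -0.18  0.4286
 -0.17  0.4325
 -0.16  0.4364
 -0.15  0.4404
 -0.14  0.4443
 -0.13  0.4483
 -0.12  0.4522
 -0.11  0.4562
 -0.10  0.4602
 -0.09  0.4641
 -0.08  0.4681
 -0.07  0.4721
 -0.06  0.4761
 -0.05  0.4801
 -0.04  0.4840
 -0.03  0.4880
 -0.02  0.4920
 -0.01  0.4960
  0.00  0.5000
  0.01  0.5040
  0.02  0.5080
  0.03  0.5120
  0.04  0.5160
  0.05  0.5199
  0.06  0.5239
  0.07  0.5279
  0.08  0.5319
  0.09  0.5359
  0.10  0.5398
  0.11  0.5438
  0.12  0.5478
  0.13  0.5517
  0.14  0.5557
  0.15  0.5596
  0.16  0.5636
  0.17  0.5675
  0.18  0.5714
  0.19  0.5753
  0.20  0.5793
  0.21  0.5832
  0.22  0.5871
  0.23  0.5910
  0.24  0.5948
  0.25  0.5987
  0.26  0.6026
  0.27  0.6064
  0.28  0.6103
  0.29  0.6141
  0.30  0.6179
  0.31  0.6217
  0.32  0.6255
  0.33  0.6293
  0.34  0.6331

σ√T = 0.44·√1 = 0.4400
ln(S/K) + (r − q + σ²/2)T = ln(448/444) + (0.077 − 0.047 + 0.44²/2)·1 = 0.0090 + 0.1268 = 0.1358
d₁ = 0.1358 / 0.4400 = 0.3086 ⇒ 0.31
d₂ = d₁ − σ√T = 0.3086 − 0.4400 = -0.1314 ⇒ -0.13
exp(−qT) = exp(−0.047·1) = 0.9541;  exp(−rT) = exp(−0.077·1) = 0.9259
N(d₁) = N(0.31) = 0.6217;  N(d₂) = N(-0.13) = 0.4483
C = 448·0.9541·0.6217 − 444·0.9259·0.4483 = 265.7375 − 184.2960 = 81.4415

£81.44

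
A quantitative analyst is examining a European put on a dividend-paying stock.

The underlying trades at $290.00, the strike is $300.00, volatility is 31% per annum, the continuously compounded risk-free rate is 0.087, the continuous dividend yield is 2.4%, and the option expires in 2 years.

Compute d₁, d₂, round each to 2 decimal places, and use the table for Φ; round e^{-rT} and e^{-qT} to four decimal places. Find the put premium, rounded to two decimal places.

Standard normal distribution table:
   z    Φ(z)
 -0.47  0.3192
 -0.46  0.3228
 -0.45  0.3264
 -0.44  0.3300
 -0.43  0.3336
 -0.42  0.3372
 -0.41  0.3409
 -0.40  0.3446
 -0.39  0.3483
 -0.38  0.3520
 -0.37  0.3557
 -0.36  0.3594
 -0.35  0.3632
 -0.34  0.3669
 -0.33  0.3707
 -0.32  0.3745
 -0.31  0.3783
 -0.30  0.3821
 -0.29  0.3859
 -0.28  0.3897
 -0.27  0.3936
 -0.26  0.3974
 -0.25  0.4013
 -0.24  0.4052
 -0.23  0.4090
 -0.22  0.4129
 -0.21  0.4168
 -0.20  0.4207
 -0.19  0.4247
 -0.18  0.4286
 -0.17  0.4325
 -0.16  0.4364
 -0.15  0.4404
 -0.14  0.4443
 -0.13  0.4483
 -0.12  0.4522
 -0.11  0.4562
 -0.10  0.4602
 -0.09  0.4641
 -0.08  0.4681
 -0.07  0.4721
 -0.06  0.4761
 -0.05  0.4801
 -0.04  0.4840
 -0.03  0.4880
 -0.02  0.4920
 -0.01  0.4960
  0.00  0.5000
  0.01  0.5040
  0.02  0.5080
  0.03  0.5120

$34.85

σ√T = 0.31 × 1.4142 = 0.4384
d₁ = [ln(290/300) + (0.087 − 0.024 + ½·0.31²)·2] / (σ√T) = (-0.0339 + 0.2221) / 0.4384 = 0.4293 → 0.43
d₂ = 0.4293 − 0.4384 = -0.0091 → -0.01
e^(−qT) = e^(−0.024·2) = 0.9531;  e^(−rT) = e^(−0.087·2) = 0.8403
N(−d₂) = N(0.01) = 0.5040;  N(−d₁) = N(-0.43) = 0.3336
P = 300·0.8403·0.5040 − 290·0.9531·0.3336 = 127.0534 − 92.2067 = 34.8467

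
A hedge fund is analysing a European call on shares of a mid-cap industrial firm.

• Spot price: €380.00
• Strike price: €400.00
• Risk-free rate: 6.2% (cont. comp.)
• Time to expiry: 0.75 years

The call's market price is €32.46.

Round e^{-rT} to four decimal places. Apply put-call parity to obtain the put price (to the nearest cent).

€34.30

e^(−rT) = e^(−0.062·0.75) = 0.9546
Put-call parity: C − P = S − K·e^(−rT) = 380 − 400·0.9546 = 380 − 381.8400 = -1.8400
P = C − (C − P) = 32.46 − (-1.8400) = 34.3000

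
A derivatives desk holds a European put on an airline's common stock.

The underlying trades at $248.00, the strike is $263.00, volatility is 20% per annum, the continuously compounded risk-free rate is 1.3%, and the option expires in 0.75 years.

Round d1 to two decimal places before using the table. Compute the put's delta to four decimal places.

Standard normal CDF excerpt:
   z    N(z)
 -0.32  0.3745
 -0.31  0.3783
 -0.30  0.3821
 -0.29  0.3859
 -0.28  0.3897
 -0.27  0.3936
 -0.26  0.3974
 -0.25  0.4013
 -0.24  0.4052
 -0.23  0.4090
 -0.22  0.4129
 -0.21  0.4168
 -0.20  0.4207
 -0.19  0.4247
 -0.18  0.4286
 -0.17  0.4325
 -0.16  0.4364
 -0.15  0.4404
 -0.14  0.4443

-0.5793

σ√T = 0.2 × 0.8660 = 0.1732
d₁ = [ln(248/263) + (0.013 + ½·0.2²)·0.75] / (σ√T) = (-0.0587 + 0.0248) / 0.1732 = -0.1962 which rounds to -0.20
N(d₁) = N(-0.20) = 0.4207
Δ_put = N(d₁) − 1 = 0.4207 − 1 = -0.5793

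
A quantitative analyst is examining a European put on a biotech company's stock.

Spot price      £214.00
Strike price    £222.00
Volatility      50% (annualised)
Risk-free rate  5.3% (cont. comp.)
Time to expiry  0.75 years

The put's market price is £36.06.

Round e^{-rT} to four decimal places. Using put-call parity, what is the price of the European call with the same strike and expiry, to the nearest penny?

£36.72

e^(−rT) = e^(−0.053·0.75) = 0.9610
Put-call parity: C − P = S − K·e^(−rT) = 214 − 222·0.9610 = 214 − 213.3420 = 0.6580
C = P + (C − P) = 36.06 + (0.6580) = 36.7180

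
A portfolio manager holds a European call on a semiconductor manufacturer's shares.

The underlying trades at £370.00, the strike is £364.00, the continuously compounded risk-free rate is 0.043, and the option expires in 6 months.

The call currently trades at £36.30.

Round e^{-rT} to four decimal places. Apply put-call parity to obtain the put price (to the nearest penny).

exp(−rT) = exp(−0.043·0.5) = 0.9787
Put-call parity: C − P = S − K·e^(−rT) = 370 − 364·0.9787 = 370 − 356.2468 = 13.7532
P = C − (C − P) = 36.30 − (13.7532) = 22.5468

£22.55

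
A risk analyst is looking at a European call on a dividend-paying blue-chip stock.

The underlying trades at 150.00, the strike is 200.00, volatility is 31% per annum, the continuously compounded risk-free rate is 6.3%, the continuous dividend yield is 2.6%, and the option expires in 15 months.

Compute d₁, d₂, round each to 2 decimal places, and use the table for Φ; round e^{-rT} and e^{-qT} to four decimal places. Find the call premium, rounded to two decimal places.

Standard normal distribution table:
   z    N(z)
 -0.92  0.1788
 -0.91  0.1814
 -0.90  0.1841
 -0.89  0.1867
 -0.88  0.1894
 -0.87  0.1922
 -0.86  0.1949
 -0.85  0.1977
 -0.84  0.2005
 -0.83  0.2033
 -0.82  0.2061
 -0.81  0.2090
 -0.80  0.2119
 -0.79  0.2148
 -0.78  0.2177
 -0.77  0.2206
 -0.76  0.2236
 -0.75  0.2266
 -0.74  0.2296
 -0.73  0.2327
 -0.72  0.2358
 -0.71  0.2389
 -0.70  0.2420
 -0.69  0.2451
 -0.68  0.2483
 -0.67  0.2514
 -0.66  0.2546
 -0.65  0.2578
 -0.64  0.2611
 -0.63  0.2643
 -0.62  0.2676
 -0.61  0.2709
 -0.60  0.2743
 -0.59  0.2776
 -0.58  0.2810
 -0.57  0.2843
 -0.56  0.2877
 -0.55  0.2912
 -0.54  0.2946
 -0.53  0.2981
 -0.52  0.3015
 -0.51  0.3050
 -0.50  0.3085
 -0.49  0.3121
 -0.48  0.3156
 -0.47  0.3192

σ√T = 0.31·√1.25 = 0.3466
d₁ = [ln(150/200) + (0.063 − 0.026 + 0.31²/2)·1.25] / 0.3466 = [-0.2877 + 0.1063] / 0.3466 = -0.5233 ⇒ -0.52
d₂ = d₁ − σ√T = -0.5233 − 0.3466 = -0.8699 ⇒ -0.87
exp(−qT) = exp(−0.026·1.25) = 0.9680;  exp(−rT) = exp(−0.063·1.25) = 0.9243
N(d₁) = N(-0.52) = 0.3015;  N(d₂) = N(-0.87) = 0.1922
C = 150·0.9680·0.3015 − 200·0.9243·0.1922 = 43.7778 − 35.5301 = 8.2477

8.25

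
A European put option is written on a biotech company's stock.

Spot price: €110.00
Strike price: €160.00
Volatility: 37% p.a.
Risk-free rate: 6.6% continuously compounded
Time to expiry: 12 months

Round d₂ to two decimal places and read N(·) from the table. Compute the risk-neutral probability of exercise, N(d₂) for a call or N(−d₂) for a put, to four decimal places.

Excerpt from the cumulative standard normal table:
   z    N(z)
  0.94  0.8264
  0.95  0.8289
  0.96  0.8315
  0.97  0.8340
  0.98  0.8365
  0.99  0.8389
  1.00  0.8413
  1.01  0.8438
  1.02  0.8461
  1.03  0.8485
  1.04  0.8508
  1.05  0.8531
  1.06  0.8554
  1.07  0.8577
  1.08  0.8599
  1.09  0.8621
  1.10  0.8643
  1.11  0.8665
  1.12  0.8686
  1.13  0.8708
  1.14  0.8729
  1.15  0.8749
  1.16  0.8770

T = 1;  σ√T = 0.3700
d₁ = [ln(110/160) + (0.066 + 0.37²/2)·1] / 0.3700 = [-0.3747 + 0.1345] / 0.3700 = -0.6493 ⇒ -0.65
d₂ = d₁ − σ√T = -0.6493 − 0.3700 = -1.0193 ⇒ -1.02
Risk-neutral Pr[S_T < K] = N(−d₂) = N(1.02) = 0.8461

0.8461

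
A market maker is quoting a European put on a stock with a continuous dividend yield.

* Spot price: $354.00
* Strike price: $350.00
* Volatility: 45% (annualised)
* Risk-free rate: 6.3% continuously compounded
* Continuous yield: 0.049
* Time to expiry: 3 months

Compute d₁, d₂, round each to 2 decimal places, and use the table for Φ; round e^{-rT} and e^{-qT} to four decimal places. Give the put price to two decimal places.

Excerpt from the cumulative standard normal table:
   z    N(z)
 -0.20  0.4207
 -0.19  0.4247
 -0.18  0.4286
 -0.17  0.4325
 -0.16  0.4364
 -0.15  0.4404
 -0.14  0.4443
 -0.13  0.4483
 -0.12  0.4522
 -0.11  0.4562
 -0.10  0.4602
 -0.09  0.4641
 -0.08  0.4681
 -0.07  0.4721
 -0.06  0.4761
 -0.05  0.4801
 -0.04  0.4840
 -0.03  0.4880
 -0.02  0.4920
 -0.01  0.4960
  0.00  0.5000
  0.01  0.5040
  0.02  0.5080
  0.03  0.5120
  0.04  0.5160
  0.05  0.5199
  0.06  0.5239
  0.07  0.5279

$29.25

σ√T = 0.45·√0.25 = 0.2250
d₁ = [ln(354/350) + (0.063 − 0.049 + 0.45²/2)·0.25] / 0.2250 = [0.0114 + 0.0288] / 0.2250 = 0.1786 ≈ 0.18
d₂ = d₁ − σ√T = 0.1786 − 0.2250 = -0.0464 ≈ -0.05
e^(−qT) = e^(−0.049·0.25) = 0.9878;  e^(−rT) = e^(−0.063·0.25) = 0.9844
N(−d₂) = N(0.05) = 0.5199;  N(−d₁) = N(-0.18) = 0.4286
P = 350·0.9844·0.5199 − 354·0.9878·0.4286 = 179.1263 − 149.8734 = 29.2530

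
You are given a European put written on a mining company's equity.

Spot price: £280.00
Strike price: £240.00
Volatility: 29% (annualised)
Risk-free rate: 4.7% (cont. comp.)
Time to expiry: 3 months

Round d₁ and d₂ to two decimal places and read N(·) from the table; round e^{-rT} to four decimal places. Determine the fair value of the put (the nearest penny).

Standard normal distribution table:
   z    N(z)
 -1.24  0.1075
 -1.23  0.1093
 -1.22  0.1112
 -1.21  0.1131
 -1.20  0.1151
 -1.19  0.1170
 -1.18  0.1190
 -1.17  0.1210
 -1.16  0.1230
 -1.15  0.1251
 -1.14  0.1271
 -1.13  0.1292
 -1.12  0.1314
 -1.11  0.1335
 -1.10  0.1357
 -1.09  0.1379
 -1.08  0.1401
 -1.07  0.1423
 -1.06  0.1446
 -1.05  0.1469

£2.62

T = 0.25;  σ√T = 0.1450
d₁ = [ln(280/240) + (0.047 + ½·0.29²)·0.25] / (σ√T) = (0.1542 + 0.0223) / 0.1450 = 1.2166 ⇒ 1.22
d₂ = 1.2166 − 0.1450 = 1.0716 ⇒ 1.07
e^(−rT) = e^(−0.047·0.25) = 0.9883
N(−d₂) = N(-1.07) = 0.1423;  N(−d₁) = N(-1.22) = 0.1112
P = 240·0.9883·0.1423 − 280·0.1112 = 33.7524 − 31.1360 = 2.6164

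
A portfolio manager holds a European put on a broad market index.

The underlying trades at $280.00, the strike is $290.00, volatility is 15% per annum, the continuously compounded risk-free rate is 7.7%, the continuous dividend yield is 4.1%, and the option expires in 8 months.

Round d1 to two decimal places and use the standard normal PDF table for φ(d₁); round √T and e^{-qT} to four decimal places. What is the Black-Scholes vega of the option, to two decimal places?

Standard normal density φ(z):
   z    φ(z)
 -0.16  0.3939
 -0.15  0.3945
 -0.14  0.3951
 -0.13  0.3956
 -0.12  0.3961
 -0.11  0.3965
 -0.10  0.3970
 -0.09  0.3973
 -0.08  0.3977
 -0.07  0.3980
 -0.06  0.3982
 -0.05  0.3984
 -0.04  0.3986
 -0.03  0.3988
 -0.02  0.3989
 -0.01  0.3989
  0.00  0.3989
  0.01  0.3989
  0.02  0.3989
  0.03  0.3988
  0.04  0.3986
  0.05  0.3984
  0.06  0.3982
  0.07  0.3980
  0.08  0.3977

88.71

T = 0.6667;  σ√T = 0.1225
d₁ = [ln(280/290) + (0.077 − 0.041 + ½·0.15²)·0.6667] / (σ√T) = (-0.0351 + 0.0315) / 0.1225 = -0.0293 → -0.03
√T = √0.6667 = 0.8165
φ(d₁) = φ(-0.03) = 0.3988
e^(−qT) = e^(−0.041·0.6667) = 0.9730
vega = S·e^(−qT)·φ(d₁)·√T = 280·0.9730·0.3988·0.8165 = 88.7120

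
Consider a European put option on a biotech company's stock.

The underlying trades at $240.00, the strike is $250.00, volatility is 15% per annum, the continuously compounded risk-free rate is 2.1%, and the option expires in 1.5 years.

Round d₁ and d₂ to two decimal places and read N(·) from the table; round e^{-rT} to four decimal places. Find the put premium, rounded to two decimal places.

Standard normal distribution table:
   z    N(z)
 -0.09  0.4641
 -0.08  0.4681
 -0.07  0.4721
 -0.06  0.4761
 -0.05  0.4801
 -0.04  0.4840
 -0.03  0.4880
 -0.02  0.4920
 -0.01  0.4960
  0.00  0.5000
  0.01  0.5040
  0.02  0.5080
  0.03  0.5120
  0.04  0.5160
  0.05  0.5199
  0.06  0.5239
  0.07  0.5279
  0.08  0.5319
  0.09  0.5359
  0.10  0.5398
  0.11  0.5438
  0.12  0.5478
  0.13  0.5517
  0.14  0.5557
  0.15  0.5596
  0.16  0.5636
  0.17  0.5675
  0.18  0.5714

$18.46

σ√T = 0.15 × 1.2247 = 0.1837
ln(S/K) + (r + σ²/2)T = ln(240/250) + (0.021 + 0.15²/2)·1.5 = -0.0408 + 0.0484 = 0.0076
d₁ = 0.0076 / 0.1837 = 0.0411 ≈ 0.04
d₂ = d₁ − σ√T = 0.0411 − 0.1837 = -0.1426 ≈ -0.14
e^(−rT) = e^(−0.021·1.5) = 0.9690
N(−d₂) = N(0.14) = 0.5557;  N(−d₁) = N(-0.04) = 0.4840
P = 250·0.9690·0.5557 − 240·0.4840 = 134.6183 − 116.1600 = 18.4583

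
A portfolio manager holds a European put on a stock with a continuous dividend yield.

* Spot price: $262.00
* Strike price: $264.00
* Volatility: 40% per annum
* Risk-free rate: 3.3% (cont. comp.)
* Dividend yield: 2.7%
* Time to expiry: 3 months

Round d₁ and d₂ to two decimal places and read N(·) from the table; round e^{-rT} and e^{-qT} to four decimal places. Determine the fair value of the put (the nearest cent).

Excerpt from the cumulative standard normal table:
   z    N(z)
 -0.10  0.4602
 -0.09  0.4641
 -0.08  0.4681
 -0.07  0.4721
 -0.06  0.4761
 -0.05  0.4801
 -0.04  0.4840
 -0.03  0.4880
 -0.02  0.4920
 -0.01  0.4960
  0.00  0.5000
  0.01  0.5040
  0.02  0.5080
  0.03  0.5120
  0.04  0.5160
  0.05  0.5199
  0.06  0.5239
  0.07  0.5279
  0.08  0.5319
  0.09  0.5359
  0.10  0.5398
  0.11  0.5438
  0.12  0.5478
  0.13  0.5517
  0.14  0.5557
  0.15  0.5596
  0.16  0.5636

T = 0.25;  σ√T = 0.2000
d₁ = [ln(262/264) + (0.033 − 0.027 + ½·0.4²)·0.25] / (σ√T) = (-0.0076 + 0.0215) / 0.2000 = 0.0695 ⇒ 0.07
d₂ = 0.0695 − 0.2000 = -0.1305 ⇒ -0.13
e^(−qT) = e^(−0.027·0.25) = 0.9933;  e^(−rT) = e^(−0.033·0.25) = 0.9918
P = 264·0.9918·N(0.13) − 262·0.9933·N(-0.07) = 264·0.9918·0.5517 − 262·0.9933·0.4721 = 144.4545 − 122.8615 = 21.5930

$21.59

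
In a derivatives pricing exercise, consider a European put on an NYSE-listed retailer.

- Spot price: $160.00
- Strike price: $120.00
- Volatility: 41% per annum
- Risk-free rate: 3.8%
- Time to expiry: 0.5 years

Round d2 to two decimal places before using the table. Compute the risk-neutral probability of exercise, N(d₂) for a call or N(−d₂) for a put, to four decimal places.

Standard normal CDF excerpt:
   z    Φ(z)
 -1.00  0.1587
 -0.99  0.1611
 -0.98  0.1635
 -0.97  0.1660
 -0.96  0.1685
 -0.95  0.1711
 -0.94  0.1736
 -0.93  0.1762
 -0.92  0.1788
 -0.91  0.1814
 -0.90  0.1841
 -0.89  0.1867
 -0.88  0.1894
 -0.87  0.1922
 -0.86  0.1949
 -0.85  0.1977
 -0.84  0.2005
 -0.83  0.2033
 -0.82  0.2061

0.1814

T = 0.5;  σ√T = 0.2899
d₁ = [ln(160/120) + (0.038 + 0.41²/2)·0.5] / 0.2899 = [0.2877 + 0.0610] / 0.2899 = 1.2028 ⇒ 1.20
d₂ = d₁ − σ√T = 1.2028 − 0.2899 = 0.9129 ⇒ 0.91
Risk-neutral Pr[S_T < K] = N(−d₂) = N(-0.91) = 0.1814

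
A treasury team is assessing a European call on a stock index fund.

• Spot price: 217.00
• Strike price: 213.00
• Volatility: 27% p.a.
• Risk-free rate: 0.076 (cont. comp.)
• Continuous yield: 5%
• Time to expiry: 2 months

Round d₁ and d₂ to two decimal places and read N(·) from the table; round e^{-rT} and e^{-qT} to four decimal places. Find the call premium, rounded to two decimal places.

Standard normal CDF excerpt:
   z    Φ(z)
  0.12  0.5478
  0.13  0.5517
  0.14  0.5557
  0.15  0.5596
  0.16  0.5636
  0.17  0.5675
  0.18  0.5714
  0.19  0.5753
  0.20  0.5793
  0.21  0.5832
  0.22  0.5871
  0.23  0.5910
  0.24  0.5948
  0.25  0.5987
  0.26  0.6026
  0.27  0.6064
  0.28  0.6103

11.99

σ√T = 0.27·√0.1667 = 0.1102
ln(S/K) + (r − q + σ²/2)T = ln(217/213) + (0.076 − 0.05 + 0.27²/2)·0.1667 = 0.0186 + 0.0104 = 0.0290
d₁ = 0.0290 / 0.1102 = 0.2632 ≈ 0.26
d₂ = d₁ − σ√T = 0.2632 − 0.1102 = 0.1530 ≈ 0.15
exp(−qT) = exp(−0.05·0.1667) = 0.9917;  exp(−rT) = exp(−0.076·0.1667) = 0.9874
N(d₁) = N(0.26) = 0.6026;  N(d₂) = N(0.15) = 0.5596
C = 217·0.9917·0.6026 − 213·0.9874·0.5596 = 129.6789 − 117.6929 = 11.9859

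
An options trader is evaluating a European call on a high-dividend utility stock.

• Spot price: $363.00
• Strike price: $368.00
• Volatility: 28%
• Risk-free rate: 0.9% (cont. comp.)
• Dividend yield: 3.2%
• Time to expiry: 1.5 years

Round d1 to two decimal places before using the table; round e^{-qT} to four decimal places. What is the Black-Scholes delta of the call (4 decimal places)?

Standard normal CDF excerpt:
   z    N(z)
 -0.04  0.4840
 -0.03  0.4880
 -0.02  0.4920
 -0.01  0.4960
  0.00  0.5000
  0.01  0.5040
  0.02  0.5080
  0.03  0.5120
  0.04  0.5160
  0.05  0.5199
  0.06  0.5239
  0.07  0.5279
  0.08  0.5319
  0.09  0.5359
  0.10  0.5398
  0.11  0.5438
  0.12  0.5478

σ√T = 0.28 × 1.2247 = 0.3429
ln(S/K) + (r − q + σ²/2)T = ln(363/368) + (0.009 − 0.032 + 0.28²/2)·1.5 = -0.0137 + 0.0243 = 0.0106
d₁ = 0.0106 / 0.3429 = 0.0310 which rounds to 0.03
N(d₁) = N(0.03) = 0.5120
Δ_call = e^(−qT)·N(d₁) = 0.9531·0.5120 = 0.4880

0.4880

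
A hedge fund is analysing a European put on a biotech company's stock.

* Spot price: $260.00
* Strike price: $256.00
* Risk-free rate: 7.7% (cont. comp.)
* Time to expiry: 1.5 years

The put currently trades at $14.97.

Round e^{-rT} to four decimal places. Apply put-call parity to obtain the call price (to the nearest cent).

$46.90

exp(−rT) = exp(−0.077·1.5) = 0.8909
Put-call parity: C − P = S − K·e^(−rT) = 260 − 256·0.8909 = 260 − 228.0704 = 31.9296
C = P + (C − P) = 14.97 + (31.9296) = 46.8996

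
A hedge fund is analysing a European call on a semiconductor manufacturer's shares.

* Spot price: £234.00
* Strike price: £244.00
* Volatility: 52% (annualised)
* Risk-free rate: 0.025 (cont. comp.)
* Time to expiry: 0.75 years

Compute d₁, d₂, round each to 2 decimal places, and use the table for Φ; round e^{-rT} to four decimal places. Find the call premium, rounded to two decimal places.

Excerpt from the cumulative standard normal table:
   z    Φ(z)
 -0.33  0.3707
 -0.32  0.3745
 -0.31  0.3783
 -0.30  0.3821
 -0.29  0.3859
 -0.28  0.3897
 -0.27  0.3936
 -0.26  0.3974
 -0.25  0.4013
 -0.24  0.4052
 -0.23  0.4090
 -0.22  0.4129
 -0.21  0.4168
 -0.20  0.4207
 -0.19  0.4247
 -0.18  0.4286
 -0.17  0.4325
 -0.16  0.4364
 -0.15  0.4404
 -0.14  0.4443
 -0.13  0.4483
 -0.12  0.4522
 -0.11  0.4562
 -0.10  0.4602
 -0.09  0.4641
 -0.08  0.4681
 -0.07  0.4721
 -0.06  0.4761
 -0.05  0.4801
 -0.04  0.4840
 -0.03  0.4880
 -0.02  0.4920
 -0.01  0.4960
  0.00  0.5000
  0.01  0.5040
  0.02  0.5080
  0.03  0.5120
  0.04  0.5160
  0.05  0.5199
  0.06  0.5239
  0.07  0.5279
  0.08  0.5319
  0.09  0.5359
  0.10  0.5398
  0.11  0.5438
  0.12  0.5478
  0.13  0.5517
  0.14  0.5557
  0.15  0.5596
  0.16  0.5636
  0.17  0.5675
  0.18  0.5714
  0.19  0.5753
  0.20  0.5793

£39.48

T = 0.75;  σ√T = 0.4503
d₁ = [ln(234/244) + (0.025 + ½·0.52²)·0.75] / (σ√T) = (-0.0418 + 0.1202) / 0.4503 = 0.1739 → 0.17
d₂ = 0.1739 − 0.4503 = -0.2765 → -0.28
exp(−rT) = exp(−0.025·0.75) = 0.9814
N(d₁) = N(0.17) = 0.5675;  N(d₂) = N(-0.28) = 0.3897
C = 234·0.5675 − 244·0.9814·0.3897 = 132.7950 − 93.3182 = 39.4768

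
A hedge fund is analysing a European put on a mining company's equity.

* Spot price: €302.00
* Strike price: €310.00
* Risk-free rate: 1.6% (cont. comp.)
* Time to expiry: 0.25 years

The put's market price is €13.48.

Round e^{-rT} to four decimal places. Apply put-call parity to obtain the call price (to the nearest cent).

€6.72

exp(−rT) = exp(−0.016·0.25) = 0.9960
Put-call parity: C − P = S − K·e^(−rT) = 302 − 310·0.9960 = 302 − 308.7600 = -6.7600
C = P + (C − P) = 13.48 + (-6.7600) = 6.7200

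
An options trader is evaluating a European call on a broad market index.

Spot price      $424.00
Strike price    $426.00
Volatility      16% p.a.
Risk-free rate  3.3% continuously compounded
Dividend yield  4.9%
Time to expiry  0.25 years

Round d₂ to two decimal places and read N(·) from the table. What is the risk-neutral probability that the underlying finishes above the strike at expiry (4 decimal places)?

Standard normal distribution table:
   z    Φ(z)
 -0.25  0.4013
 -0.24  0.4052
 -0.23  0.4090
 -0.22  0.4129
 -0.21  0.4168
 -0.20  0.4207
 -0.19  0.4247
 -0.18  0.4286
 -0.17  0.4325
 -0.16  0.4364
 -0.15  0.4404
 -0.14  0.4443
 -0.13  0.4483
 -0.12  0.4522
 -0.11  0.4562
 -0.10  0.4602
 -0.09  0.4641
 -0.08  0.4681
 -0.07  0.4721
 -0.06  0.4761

0.4404

σ√T = 0.16·√0.25 = 0.0800
ln(S/K) + (r − q + σ²/2)T = ln(424/426) + (0.033 − 0.049 + 0.16²/2)·0.25 = -0.0047 − 0.0008 = -0.0055
d₁ = -0.0055 / 0.0800 = -0.0688 ≈ -0.07
d₂ = d₁ − σ√T = -0.0688 − 0.0800 = -0.1488 ≈ -0.15
Risk-neutral Pr[S_T > K] = N(d₂) = N(-0.15) = 0.4404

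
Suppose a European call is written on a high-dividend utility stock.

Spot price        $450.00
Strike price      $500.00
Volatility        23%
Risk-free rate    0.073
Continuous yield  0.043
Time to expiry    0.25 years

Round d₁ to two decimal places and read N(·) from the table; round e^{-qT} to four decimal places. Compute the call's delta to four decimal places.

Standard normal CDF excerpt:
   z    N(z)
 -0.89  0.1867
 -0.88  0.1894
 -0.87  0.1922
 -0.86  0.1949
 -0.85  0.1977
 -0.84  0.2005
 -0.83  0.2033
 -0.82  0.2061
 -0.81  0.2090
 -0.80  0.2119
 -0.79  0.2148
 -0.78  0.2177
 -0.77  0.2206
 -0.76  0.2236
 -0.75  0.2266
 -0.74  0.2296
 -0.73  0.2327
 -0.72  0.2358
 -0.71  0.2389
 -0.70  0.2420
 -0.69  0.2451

σ√T = 0.23·√0.25 = 0.1150
d₁ = [ln(450/500) + (0.073 − 0.043 + 0.23²/2)·0.25] / 0.1150 = [-0.1054 + 0.0141] / 0.1150 = -0.7935 → -0.79
N(d₁) = N(-0.79) = 0.2148
Δ_call = e^(−qT)·N(d₁) = 0.9893·0.2148 = 0.2125

0.2125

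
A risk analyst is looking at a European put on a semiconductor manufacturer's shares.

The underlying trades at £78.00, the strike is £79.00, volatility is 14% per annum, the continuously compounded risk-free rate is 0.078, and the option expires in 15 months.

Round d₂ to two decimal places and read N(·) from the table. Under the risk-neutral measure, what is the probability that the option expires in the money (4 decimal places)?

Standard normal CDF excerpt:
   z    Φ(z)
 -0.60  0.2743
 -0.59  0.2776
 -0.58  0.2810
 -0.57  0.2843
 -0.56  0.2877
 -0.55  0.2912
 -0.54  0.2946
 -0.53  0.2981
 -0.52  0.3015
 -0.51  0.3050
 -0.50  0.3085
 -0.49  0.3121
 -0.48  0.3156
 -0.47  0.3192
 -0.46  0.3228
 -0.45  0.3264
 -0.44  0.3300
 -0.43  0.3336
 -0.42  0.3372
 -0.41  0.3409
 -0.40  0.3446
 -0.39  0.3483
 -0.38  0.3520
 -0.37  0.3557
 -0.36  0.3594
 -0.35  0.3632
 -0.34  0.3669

σ√T = 0.14 × 1.1180 = 0.1565
d₁ = [ln(78/79) + (0.078 + 0.14²/2)·1.25] / 0.1565 = [-0.0127 + 0.1098] / 0.1565 = 0.6198 ≈ 0.62
d₂ = d₁ − σ√T = 0.6198 − 0.1565 = 0.4633 ≈ 0.46
Pr(exercise) under Q = N(−d₂) = N(-0.46) = 0.3228

0.3228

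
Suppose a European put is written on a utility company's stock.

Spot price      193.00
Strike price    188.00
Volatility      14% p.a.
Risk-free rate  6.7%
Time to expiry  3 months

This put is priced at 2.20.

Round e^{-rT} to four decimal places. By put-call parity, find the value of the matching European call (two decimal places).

exp(−rT) = exp(−0.067·0.25) = 0.9834
Put-call parity: C − P = S − K·e^(−rT) = 193 − 188·0.9834 = 193 − 184.8792 = 8.1208
C = P + (C − P) = 2.20 + (8.1208) = 10.3208

10.32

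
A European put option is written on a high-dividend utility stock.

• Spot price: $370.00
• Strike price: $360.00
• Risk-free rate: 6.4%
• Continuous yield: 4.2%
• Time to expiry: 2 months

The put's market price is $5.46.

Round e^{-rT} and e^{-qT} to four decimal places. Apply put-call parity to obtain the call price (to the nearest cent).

$16.69

e^(−qT) = e^(−0.042·0.1667) = 0.9930;  e^(−rT) = e^(−0.064·0.1667) = 0.9894
Put-call parity: C − P = S·e^(−qT) − K·e^(−rT) = 370·0.9930 − 360·0.9894 = 367.4100 − 356.1840 = 11.2260
C = P + (C − P) = 5.46 + (11.2260) = 16.6860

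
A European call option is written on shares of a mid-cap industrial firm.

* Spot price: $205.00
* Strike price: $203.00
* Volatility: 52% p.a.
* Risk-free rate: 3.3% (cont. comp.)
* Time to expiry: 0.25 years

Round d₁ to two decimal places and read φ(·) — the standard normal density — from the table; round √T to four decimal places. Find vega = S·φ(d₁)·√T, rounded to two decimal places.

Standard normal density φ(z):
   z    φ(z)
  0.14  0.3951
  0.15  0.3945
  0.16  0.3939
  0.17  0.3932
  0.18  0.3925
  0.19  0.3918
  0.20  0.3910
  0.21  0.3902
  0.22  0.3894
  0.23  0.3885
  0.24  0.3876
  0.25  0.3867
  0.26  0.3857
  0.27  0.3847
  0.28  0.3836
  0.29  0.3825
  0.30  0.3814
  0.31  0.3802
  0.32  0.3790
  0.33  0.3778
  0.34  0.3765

T = 0.25;  σ√T = 0.2600
d₁ = [ln(205/203) + (0.033 + 0.52²/2)·0.25] / 0.2600 = [0.0098 + 0.0421] / 0.2600 = 0.1994 ≈ 0.20
√T = √0.25 = 0.5000
φ(d₁) = φ(0.20) = 0.3910
vega = S·φ(d₁)·√T = 205·0.3910·0.5000 = 40.0775
(The put has the same vega.)

40.08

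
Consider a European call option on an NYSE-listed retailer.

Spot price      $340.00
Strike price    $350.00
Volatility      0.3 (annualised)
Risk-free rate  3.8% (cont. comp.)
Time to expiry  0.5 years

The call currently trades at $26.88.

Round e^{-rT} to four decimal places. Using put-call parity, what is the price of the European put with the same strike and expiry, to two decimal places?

e^(−rT) = e^(−0.038·0.5) = 0.9812
Put-call parity: C − P = S − K·e^(−rT) = 340 − 350·0.9812 = 340 − 343.4200 = -3.4200
P = C − (C − P) = 26.88 − (-3.4200) = 30.3000

$30.30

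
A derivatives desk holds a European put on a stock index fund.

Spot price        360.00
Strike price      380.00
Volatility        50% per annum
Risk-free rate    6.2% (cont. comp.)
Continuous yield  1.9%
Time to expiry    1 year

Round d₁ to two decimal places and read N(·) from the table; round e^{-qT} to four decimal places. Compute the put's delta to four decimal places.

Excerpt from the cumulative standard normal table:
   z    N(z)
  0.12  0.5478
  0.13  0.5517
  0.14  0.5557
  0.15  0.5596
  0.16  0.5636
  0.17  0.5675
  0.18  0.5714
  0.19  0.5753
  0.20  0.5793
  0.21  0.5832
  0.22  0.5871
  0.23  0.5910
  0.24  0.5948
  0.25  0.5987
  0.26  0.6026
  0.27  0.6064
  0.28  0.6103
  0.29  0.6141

T = 1;  σ√T = 0.5000
d₁ = [ln(360/380) + (0.062 − 0.019 + 0.5²/2)·1] / 0.5000 = [-0.0541 + 0.1680] / 0.5000 = 0.2279 ⇒ 0.23
N(d₁) = N(0.23) = 0.5910
Δ_put = e^(−qT)·(N(d₁) − 1) = 0.9812·(0.5910 − 1) = -0.4013

-0.4013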